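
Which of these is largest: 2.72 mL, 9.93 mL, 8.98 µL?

9.93 mL

2.72 mL = 0.00272 L
9.93 mL = 0.00993 L
8.98 µL = 0.00000898 L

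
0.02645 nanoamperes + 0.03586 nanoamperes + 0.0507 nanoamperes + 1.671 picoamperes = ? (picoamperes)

114.681 picoamperes

In picoamperes:
  0.02645 nanoamperes = 0.02645 × 10^3 picoamperes = 26.45
  0.03586 nanoamperes = 0.03586 × 10^3 picoamperes = 35.86
  0.0507 nanoamperes = 0.0507 × 10^3 picoamperes = 50.7
  1.671 picoamperes → 1.671
Sum: 26.45 + 35.86 + 50.7 + 1.671 = 114.681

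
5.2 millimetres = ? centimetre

0.52 centimetres

milli = 10⁻³, centi = 10⁻²; factor is 10⁻¹.
5.2 × 10⁻¹ = 0.52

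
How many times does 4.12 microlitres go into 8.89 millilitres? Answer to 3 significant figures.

(8.89e-3) / (4.12e-6) = 2.158e3

2160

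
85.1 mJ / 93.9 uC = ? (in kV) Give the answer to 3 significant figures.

(85.1e-3) / (93.9e-6) = 0.90628e3 V

0.906 kV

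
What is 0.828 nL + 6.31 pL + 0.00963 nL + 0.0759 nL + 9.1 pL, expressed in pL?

In pL:
  0.828 nL = 0.828 × 10^3 pL = 828
  6.31 pL → 6.31
  0.00963 nL = 0.00963 × 10^3 pL = 9.63
  0.0759 nL = 0.0759 × 10^3 pL = 75.9
  9.1 pL → 9.1
Sum: 828 + 6.31 + 9.63 + 75.9 + 9.1 = 928.94

928.94 pL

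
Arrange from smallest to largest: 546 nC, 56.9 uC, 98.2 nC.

546 nC = 0.000000546 C
56.9 uC = 0.0000569 C
98.2 nC = 0.0000000982 C

98.2 nC < 546 nC < 56.9 uC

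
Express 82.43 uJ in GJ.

0.00000000000008243 GJ

micro = 10⁻⁶, giga = 10⁹; factor is 10⁻¹⁵.
82.43 × 10⁻¹⁵ = 0.00000000000008243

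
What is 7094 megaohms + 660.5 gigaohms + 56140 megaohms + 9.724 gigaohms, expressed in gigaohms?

733.458 gigaohms

In gigaohms:
  7094 megaohms = 7094 × 10^-3 gigaohms = 7.094
  660.5 gigaohms → 660.5
  56140 megaohms = 56140 × 10^-3 gigaohms = 56.14
  9.724 gigaohms → 9.724
Sum: 7.094 + 660.5 + 56.14 + 9.724 = 733.458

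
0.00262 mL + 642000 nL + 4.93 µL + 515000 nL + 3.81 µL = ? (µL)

In µL:
  0.00262 mL = 0.00262 × 10³ µL = 2.62
  642000 nL = 642000 × 10⁻³ µL = 642
  4.93 µL → 4.93
  515000 nL = 515000 × 10⁻³ µL = 515
  3.81 µL → 3.81
Sum: 2.62 + 642 + 4.93 + 515 + 3.81 = 1168.36

1168.36 µL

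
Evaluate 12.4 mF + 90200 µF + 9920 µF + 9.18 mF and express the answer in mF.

In mF:
  12.4 mF → 12.4
  90200 µF = 90200 × 10⁻³ mF = 90.2
  9920 µF = 9920 × 10⁻³ mF = 9.92
  9.18 mF → 9.18
Sum: 12.4 + 90.2 + 9.92 + 9.18 = 121.7

121.7 mF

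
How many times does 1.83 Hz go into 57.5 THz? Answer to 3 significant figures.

31400000000000

(57.5e12) / (1.83) = 31.42e12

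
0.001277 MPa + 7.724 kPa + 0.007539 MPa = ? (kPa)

In kPa:
  0.001277 MPa = 0.001277e3 kPa = 1.277
  7.724 kPa → 7.724
  0.007539 MPa = 0.007539e3 kPa = 7.539
Sum: 1.277 + 7.724 + 7.539 = 16.54

16.54 kPa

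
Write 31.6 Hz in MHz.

(no prefix) = 10⁰, mega = 10⁶; factor is 10⁻⁶.
31.6 × 10⁻⁶ = 0.0000316

0.0000316 MHz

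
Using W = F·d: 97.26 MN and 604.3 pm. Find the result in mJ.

58.774218 mJ

97.26 × 10⁶ × 604.3 × 10⁻¹² = 58774.218 × 10⁻⁶ J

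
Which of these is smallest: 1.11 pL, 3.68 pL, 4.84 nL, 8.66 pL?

1.11 pL = 0.00000000000111 L
3.68 pL = 0.00000000000368 L
4.84 nL = 0.00000000484 L
8.66 pL = 0.00000000000866 L

1.11 pL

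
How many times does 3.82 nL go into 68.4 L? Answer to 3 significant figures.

17900000000

(68.4) / (3.82 × 10^-9) = 17.91 × 10^9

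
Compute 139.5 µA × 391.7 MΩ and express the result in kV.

54.64215 kV

139.5e-6 × 391.7e6 = 54642.15 V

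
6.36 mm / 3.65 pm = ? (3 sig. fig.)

(6.36 × 10^-3) / (3.65 × 10^-12) = 1.742 × 10^9

1740000000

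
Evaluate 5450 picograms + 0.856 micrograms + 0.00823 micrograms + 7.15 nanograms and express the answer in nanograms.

In nanograms:
  5450 picograms = 5450 × 10⁻³ nanograms = 5.45
  0.856 micrograms = 0.856 × 10³ nanograms = 856
  0.00823 micrograms = 0.00823 × 10³ nanograms = 8.23
  7.15 nanograms → 7.15
Sum: 5.45 + 856 + 8.23 + 7.15 = 876.83

876.83 nanograms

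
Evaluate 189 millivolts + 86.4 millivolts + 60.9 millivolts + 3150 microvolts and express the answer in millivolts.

In millivolts:
  189 millivolts → 189
  86.4 millivolts → 86.4
  60.9 millivolts → 60.9
  3150 microvolts = 3150e-3 millivolts = 3.15
Sum: 189 + 86.4 + 60.9 + 3.15 = 339.45

339.45 millivolts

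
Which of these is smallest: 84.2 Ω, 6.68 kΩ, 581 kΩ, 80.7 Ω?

84.2 Ω = 84.2 Ω
6.68 kΩ = 6680 Ω
581 kΩ = 581000 Ω
80.7 Ω = 80.7 Ω

80.7 Ω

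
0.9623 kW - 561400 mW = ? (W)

400.9 W

In W:
  0.9623 kW = 0.9623e3 W = 962.3
  561400 mW = 561400e-3 W = 561.4
Difference: 962.3 - 561.4 = 400.9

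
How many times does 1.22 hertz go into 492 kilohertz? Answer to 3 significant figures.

403000

(492 × 10³) / (1.22) = 403.3 × 10³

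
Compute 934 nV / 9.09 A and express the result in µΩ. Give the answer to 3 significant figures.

0.103 µΩ

(934 × 10^-9) / (9.09) = 102.75 × 10^-9 Ω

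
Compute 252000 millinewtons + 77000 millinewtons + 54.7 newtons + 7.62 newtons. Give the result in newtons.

In newtons:
  252000 millinewtons = 252000 × 10⁻³ newtons = 252
  77000 millinewtons = 77000 × 10⁻³ newtons = 77
  54.7 newtons → 54.7
  7.62 newtons → 7.62
Sum: 252 + 77 + 54.7 + 7.62 = 391.32

391.32 newtons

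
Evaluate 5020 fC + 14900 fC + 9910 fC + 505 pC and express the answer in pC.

534.83 pC

In pC:
  5020 fC = 5020e-3 pC = 5.02
  14900 fC = 14900e-3 pC = 14.9
  9910 fC = 9910e-3 pC = 9.91
  505 pC → 505
Sum: 5.02 + 14.9 + 9.91 + 505 = 534.83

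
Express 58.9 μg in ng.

micro = 1e-6, nano = 1e-9; factor is 1e3.
58.9 × 1e3 = 58900

58900 ng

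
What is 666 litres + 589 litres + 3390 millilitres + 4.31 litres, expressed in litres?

In litres:
  666 litres → 666
  589 litres → 589
  3390 millilitres = 3390 × 10⁻³ litres = 3.39
  4.31 litres → 4.31
Sum: 666 + 589 + 3.39 + 4.31 = 1262.7

1262.7 litres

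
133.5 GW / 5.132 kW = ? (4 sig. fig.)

26010000

(133.5 × 10⁹) / (5.132 × 10³) = 26.013 × 10⁶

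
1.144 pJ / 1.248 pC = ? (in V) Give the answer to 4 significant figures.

0.9167 V

(1.144 × 10^-12) / (1.248 × 10^-12) = 0.916667 V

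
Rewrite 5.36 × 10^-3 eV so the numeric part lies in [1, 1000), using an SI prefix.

= 5.36 × 10^-3 eV; 10^-3 is milli.

5.36 meV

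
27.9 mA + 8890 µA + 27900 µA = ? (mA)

In mA:
  27.9 mA → 27.9
  8890 µA = 8890 × 10^-3 mA = 8.89
  27900 µA = 27900 × 10^-3 mA = 27.9
Sum: 27.9 + 8.89 + 27.9 = 64.69

64.69 mA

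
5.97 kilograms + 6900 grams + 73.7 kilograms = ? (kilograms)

86.57 kilograms

In kilograms:
  5.97 kilograms → 5.97
  6900 grams = 6900e-3 kilograms = 6.9
  73.7 kilograms → 73.7
Sum: 5.97 + 6.9 + 73.7 = 86.57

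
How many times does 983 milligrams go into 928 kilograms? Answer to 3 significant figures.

944000

(928e3) / (983e-3) = 0.944e6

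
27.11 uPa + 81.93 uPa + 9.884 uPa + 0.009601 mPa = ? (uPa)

128.525 uPa

In uPa:
  27.11 uPa → 27.11
  81.93 uPa → 81.93
  9.884 uPa → 9.884
  0.009601 mPa = 0.009601e3 uPa = 9.601
Sum: 27.11 + 81.93 + 9.884 + 9.601 = 128.525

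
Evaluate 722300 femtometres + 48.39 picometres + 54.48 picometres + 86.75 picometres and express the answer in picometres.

In picometres:
  722300 femtometres = 722300e-3 picometres = 722.3
  48.39 picometres → 48.39
  54.48 picometres → 54.48
  86.75 picometres → 86.75
Sum: 722.3 + 48.39 + 54.48 + 86.75 = 911.92

911.92 picometres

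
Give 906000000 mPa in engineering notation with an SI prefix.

= 906e3 Pa; 1e3 is kilo.

906 kPa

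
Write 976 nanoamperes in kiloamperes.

0.000000000976 kiloamperes

nano = 10⁻⁹, kilo = 10³; factor is 10⁻¹².
976 × 10⁻¹² = 0.000000000976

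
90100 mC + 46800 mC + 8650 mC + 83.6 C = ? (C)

In C:
  90100 mC = 90100 × 10⁻³ C = 90.1
  46800 mC = 46800 × 10⁻³ C = 46.8
  8650 mC = 8650 × 10⁻³ C = 8.65
  83.6 C → 83.6
Sum: 90.1 + 46.8 + 8.65 + 83.6 = 229.15

229.15 C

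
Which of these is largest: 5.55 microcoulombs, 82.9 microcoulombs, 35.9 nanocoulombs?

82.9 microcoulombs

5.55 microcoulombs = 0.00000555 coulombs
82.9 microcoulombs = 0.0000829 coulombs
35.9 nanocoulombs = 0.0000000359 coulombs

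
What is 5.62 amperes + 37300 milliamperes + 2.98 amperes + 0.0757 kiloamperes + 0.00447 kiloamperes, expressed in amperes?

126.07 amperes

In amperes:
  5.62 amperes → 5.62
  37300 milliamperes = 37300 × 10^-3 amperes = 37.3
  2.98 amperes → 2.98
  0.0757 kiloamperes = 0.0757 × 10^3 amperes = 75.7
  0.00447 kiloamperes = 0.00447 × 10^3 amperes = 4.47
Sum: 5.62 + 37.3 + 2.98 + 75.7 + 4.47 = 126.07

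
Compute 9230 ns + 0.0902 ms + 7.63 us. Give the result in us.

In us:
  9230 ns = 9230 × 10⁻³ us = 9.23
  0.0902 ms = 0.0902 × 10³ us = 90.2
  7.63 us → 7.63
Sum: 9.23 + 90.2 + 7.63 = 107.06

107.06 us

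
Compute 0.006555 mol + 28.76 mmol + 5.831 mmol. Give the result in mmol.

41.146 mmol

In mmol:
  0.006555 mol = 0.006555e3 mmol = 6.555
  28.76 mmol → 28.76
  5.831 mmol → 5.831
Sum: 6.555 + 28.76 + 5.831 = 41.146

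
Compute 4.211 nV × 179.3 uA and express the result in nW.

0.0007550323 nW

4.211 × 10^-9 × 179.3 × 10^-6 = 755.0323 × 10^-15 W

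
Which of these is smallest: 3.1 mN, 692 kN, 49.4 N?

3.1 mN

3.1 mN = 0.0031 N
692 kN = 692000 N
49.4 N = 49.4 N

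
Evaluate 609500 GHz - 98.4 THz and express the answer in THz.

511.1 THz

In THz:
  609500 GHz = 609500 × 10⁻³ THz = 609.5
  98.4 THz → 98.4
Difference: 609.5 - 98.4 = 511.1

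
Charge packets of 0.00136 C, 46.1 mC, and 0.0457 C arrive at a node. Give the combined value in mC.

In mC:
  0.00136 C = 0.00136 × 10³ mC = 1.36
  46.1 mC → 46.1
  0.0457 C = 0.0457 × 10³ mC = 45.7
Sum: 1.36 + 46.1 + 45.7 = 93.16

93.16 mC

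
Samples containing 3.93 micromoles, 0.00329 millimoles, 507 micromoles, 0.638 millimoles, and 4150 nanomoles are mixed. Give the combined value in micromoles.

In micromoles:
  3.93 micromoles → 3.93
  0.00329 millimoles = 0.00329 × 10³ micromoles = 3.29
  507 micromoles → 507
  0.638 millimoles = 0.638 × 10³ micromoles = 638
  4150 nanomoles = 4150 × 10⁻³ micromoles = 4.15
Sum: 3.93 + 3.29 + 507 + 638 + 4.15 = 1156.37

1156.37 micromoles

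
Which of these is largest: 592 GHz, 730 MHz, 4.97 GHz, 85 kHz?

592 GHz

592 GHz = 592000000000 Hz
730 MHz = 730000000 Hz
4.97 GHz = 4970000000 Hz
85 kHz = 85000 Hz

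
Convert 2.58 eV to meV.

2580 meV

(no prefix) = 1e0, milli = 1e-3; factor is 1e3.
2.58 × 1e3 = 2580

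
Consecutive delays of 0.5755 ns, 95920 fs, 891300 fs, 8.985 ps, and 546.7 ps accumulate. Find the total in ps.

2118.405 ps

In ps:
  0.5755 ns = 0.5755 × 10³ ps = 575.5
  95920 fs = 95920 × 10⁻³ ps = 95.92
  891300 fs = 891300 × 10⁻³ ps = 891.3
  8.985 ps → 8.985
  546.7 ps → 546.7
Sum: 575.5 + 95.92 + 891.3 + 8.985 + 546.7 = 2118.405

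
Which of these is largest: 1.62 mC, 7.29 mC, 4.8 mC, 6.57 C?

6.57 C

1.62 mC = 0.00162 C
7.29 mC = 0.00729 C
4.8 mC = 0.0048 C
6.57 C = 6.57 C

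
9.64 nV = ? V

nano = 1e-9, (no prefix) = 1e0; factor is 1e-9.
9.64 × 1e-9 = 0.00000000964

0.00000000964 V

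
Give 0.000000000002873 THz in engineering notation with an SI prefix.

2.873 Hz

= 2.873 Hz; mantissa already in [1, 1000).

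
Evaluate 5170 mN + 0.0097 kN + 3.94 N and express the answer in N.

In N:
  5170 mN = 5170 × 10^-3 N = 5.17
  0.0097 kN = 0.0097 × 10^3 N = 9.7
  3.94 N → 3.94
Sum: 5.17 + 9.7 + 3.94 = 18.81

18.81 N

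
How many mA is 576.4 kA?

576400000 mA

kilo = 10^3, milli = 10^-3; factor is 10^6.
576.4 × 10^6 = 576400000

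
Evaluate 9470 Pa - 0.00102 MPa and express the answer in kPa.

In kPa:
  9470 Pa = 9470 × 10⁻³ kPa = 9.47
  0.00102 MPa = 0.00102 × 10³ kPa = 1.02
Difference: 9.47 - 1.02 = 8.45

8.45 kPa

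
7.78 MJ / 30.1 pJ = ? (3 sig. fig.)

258000000000000000

(7.78e6) / (30.1e-12) = 0.2585e18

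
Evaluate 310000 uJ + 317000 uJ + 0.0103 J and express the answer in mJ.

637.3 mJ

In mJ:
  310000 uJ = 310000 × 10⁻³ mJ = 310
  317000 uJ = 317000 × 10⁻³ mJ = 317
  0.0103 J = 0.0103 × 10³ mJ = 10.3
Sum: 310 + 317 + 10.3 = 637.3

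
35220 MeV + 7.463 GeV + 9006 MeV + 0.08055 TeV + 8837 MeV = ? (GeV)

In GeV:
  35220 MeV = 35220e-3 GeV = 35.22
  7.463 GeV → 7.463
  9006 MeV = 9006e-3 GeV = 9.006
  0.08055 TeV = 0.08055e3 GeV = 80.55
  8837 MeV = 8837e-3 GeV = 8.837
Sum: 35.22 + 7.463 + 9.006 + 80.55 + 8.837 = 141.076

141.076 GeV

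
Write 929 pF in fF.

929000 fF

pico = 10⁻¹², femto = 10⁻¹⁵; factor is 10³.
929 × 10³ = 929000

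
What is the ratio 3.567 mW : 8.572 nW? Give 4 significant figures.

(3.567e-3) / (8.572e-9) = 0.41612e6

416100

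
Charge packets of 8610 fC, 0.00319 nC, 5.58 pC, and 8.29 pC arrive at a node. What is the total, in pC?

25.67 pC

In pC:
  8610 fC = 8610e-3 pC = 8.61
  0.00319 nC = 0.00319e3 pC = 3.19
  5.58 pC → 5.58
  8.29 pC → 8.29
Sum: 8.61 + 3.19 + 5.58 + 8.29 = 25.67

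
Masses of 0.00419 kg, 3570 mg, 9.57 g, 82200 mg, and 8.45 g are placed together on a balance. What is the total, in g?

107.98 g

In g:
  0.00419 kg = 0.00419 × 10³ g = 4.19
  3570 mg = 3570 × 10⁻³ g = 3.57
  9.57 g → 9.57
  82200 mg = 82200 × 10⁻³ g = 82.2
  8.45 g → 8.45
Sum: 4.19 + 3.57 + 9.57 + 82.2 + 8.45 = 107.98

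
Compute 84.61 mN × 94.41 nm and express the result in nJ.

7.9880301 nJ

84.61e-3 × 94.41e-9 = 7988.0301e-12 J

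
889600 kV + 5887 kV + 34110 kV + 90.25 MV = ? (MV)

1019.847 MV

In MV:
  889600 kV = 889600 × 10⁻³ MV = 889.6
  5887 kV = 5887 × 10⁻³ MV = 5.887
  34110 kV = 34110 × 10⁻³ MV = 34.11
  90.25 MV → 90.25
Sum: 889.6 + 5.887 + 34.11 + 90.25 = 1019.847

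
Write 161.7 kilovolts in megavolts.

0.1617 megavolts

kilo = 1e3, mega = 1e6; factor is 1e-3.
161.7 × 1e-3 = 0.1617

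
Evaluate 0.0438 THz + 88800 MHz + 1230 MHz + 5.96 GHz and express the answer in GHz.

139.79 GHz

In GHz:
  0.0438 THz = 0.0438e3 GHz = 43.8
  88800 MHz = 88800e-3 GHz = 88.8
  1230 MHz = 1230e-3 GHz = 1.23
  5.96 GHz → 5.96
Sum: 43.8 + 88.8 + 1.23 + 5.96 = 139.79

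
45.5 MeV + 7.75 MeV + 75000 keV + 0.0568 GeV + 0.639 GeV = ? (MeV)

824.05 MeV

In MeV:
  45.5 MeV → 45.5
  7.75 MeV → 7.75
  75000 keV = 75000 × 10^-3 MeV = 75
  0.0568 GeV = 0.0568 × 10^3 MeV = 56.8
  0.639 GeV = 0.639 × 10^3 MeV = 639
Sum: 45.5 + 7.75 + 75 + 56.8 + 639 = 824.05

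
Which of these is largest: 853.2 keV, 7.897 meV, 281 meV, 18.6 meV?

853.2 keV

853.2 keV = 853200 eV
7.897 meV = 0.007897 eV
281 meV = 0.281 eV
18.6 meV = 0.0186 eV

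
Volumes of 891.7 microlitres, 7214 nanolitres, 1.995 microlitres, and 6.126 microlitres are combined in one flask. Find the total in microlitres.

907.035 microlitres

In microlitres:
  891.7 microlitres → 891.7
  7214 nanolitres = 7214 × 10^-3 microlitres = 7.214
  1.995 microlitres → 1.995
  6.126 microlitres → 6.126
Sum: 891.7 + 7.214 + 1.995 + 6.126 = 907.035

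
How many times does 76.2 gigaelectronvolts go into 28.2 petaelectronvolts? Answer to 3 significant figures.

(28.2 × 10^15) / (76.2 × 10^9) = 0.3701 × 10^6

370000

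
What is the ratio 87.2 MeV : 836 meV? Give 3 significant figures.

(87.2e6) / (836e-3) = 0.1043e9

104000000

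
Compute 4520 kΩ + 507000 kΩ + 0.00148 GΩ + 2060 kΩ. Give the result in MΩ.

In MΩ:
  4520 kΩ = 4520 × 10^-3 MΩ = 4.52
  507000 kΩ = 507000 × 10^-3 MΩ = 507
  0.00148 GΩ = 0.00148 × 10^3 MΩ = 1.48
  2060 kΩ = 2060 × 10^-3 MΩ = 2.06
Sum: 4.52 + 507 + 1.48 + 2.06 = 515.06

515.06 MΩ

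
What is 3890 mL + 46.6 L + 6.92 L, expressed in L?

57.41 L

In L:
  3890 mL = 3890 × 10⁻³ L = 3.89
  46.6 L → 46.6
  6.92 L → 6.92
Sum: 3.89 + 46.6 + 6.92 = 57.41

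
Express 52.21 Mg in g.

mega = 1e6, (no prefix) = 1e0; factor is 1e6.
52.21 × 1e6 = 52210000

52210000 g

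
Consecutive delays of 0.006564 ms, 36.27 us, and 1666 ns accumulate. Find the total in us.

44.5 us

In us:
  0.006564 ms = 0.006564e3 us = 6.564
  36.27 us → 36.27
  1666 ns = 1666e-3 us = 1.666
Sum: 6.564 + 36.27 + 1.666 = 44.5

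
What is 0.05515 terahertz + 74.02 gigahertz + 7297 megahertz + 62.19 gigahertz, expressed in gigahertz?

198.657 gigahertz

In gigahertz:
  0.05515 terahertz = 0.05515 × 10^3 gigahertz = 55.15
  74.02 gigahertz → 74.02
  7297 megahertz = 7297 × 10^-3 gigahertz = 7.297
  62.19 gigahertz → 62.19
Sum: 55.15 + 74.02 + 7.297 + 62.19 = 198.657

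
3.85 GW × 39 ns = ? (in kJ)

0.15015 kJ

3.85e9 × 39e-9 = 150.15 J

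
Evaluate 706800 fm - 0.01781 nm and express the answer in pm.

688.99 pm

In pm:
  706800 fm = 706800 × 10^-3 pm = 706.8
  0.01781 nm = 0.01781 × 10^3 pm = 17.81
Difference: 706.8 - 17.81 = 688.99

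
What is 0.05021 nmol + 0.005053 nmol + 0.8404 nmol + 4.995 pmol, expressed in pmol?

In pmol:
  0.05021 nmol = 0.05021 × 10³ pmol = 50.21
  0.005053 nmol = 0.005053 × 10³ pmol = 5.053
  0.8404 nmol = 0.8404 × 10³ pmol = 840.4
  4.995 pmol → 4.995
Sum: 50.21 + 5.053 + 840.4 + 4.995 = 900.658

900.658 pmol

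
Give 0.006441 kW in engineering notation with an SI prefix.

6.441 W

= 6.441 W; mantissa already in [1, 1000).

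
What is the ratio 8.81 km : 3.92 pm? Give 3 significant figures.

(8.81 × 10³) / (3.92 × 10⁻¹²) = 2.247 × 10¹⁵

2250000000000000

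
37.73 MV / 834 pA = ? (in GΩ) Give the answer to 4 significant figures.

(37.73e6) / (834e-12) = 0.0452398e18 Ω

45240000 GΩ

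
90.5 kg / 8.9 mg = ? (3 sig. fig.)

(90.5 × 10³) / (8.9 × 10⁻³) = 10.17 × 10⁶

10200000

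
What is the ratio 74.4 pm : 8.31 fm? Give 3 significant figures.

(74.4 × 10⁻¹²) / (8.31 × 10⁻¹⁵) = 8.953 × 10³

8950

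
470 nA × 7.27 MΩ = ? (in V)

3.4169 V

470 × 10⁻⁹ × 7.27 × 10⁶ = 3416.9 × 10⁻³ V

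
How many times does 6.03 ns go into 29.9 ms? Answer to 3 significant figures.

4960000

(29.9e-3) / (6.03e-9) = 4.959e6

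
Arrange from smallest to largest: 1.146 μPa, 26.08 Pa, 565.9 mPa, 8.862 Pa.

1.146 μPa < 565.9 mPa < 8.862 Pa < 26.08 Pa

1.146 μPa = 0.000001146 Pa
26.08 Pa = 26.08 Pa
565.9 mPa = 0.5659 Pa
8.862 Pa = 8.862 Pa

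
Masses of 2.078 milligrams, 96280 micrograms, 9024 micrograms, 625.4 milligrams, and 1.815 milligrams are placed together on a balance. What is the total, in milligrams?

734.597 milligrams

In milligrams:
  2.078 milligrams → 2.078
  96280 micrograms = 96280 × 10^-3 milligrams = 96.28
  9024 micrograms = 9024 × 10^-3 milligrams = 9.024
  625.4 milligrams → 625.4
  1.815 milligrams → 1.815
Sum: 2.078 + 96.28 + 9.024 + 625.4 + 1.815 = 734.597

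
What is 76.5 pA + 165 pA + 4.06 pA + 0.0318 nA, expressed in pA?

277.36 pA

In pA:
  76.5 pA → 76.5
  165 pA → 165
  4.06 pA → 4.06
  0.0318 nA = 0.0318e3 pA = 31.8
Sum: 76.5 + 165 + 4.06 + 31.8 = 277.36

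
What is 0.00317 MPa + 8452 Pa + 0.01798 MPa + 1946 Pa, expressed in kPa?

31.548 kPa

In kPa:
  0.00317 MPa = 0.00317e3 kPa = 3.17
  8452 Pa = 8452e-3 kPa = 8.452
  0.01798 MPa = 0.01798e3 kPa = 17.98
  1946 Pa = 1946e-3 kPa = 1.946
Sum: 3.17 + 8.452 + 17.98 + 1.946 = 31.548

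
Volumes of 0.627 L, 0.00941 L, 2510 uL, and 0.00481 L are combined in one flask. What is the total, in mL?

643.73 mL

In mL:
  0.627 L = 0.627 × 10³ mL = 627
  0.00941 L = 0.00941 × 10³ mL = 9.41
  2510 uL = 2510 × 10⁻³ mL = 2.51
  0.00481 L = 0.00481 × 10³ mL = 4.81
Sum: 627 + 9.41 + 2.51 + 4.81 = 643.73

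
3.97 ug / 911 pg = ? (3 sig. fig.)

4360

(3.97 × 10⁻⁶) / (911 × 10⁻¹²) = 0.004358 × 10⁶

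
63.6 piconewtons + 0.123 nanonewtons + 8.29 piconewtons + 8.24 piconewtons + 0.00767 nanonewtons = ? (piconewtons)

In piconewtons:
  63.6 piconewtons → 63.6
  0.123 nanonewtons = 0.123e3 piconewtons = 123
  8.29 piconewtons → 8.29
  8.24 piconewtons → 8.24
  0.00767 nanonewtons = 0.00767e3 piconewtons = 7.67
Sum: 63.6 + 123 + 8.29 + 8.24 + 7.67 = 210.8

210.8 piconewtons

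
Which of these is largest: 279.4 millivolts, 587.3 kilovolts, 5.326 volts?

279.4 millivolts = 0.2794 volts
587.3 kilovolts = 587300 volts
5.326 volts = 5.326 volts

587.3 kilovolts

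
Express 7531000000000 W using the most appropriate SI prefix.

= 7.531e12 W; 1e12 is tera.

7.531 TW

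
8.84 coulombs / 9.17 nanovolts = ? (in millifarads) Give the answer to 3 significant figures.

964000000000 millifarads

(8.84) / (9.17 × 10⁻⁹) = 0.96401 × 10⁹ F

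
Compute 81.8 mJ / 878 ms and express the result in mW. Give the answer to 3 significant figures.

(81.8 × 10^-3) / (878 × 10^-3) = 0.093166 W

93.2 mW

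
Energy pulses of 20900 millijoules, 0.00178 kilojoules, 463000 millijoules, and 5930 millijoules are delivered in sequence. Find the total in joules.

491.61 joules

In joules:
  20900 millijoules = 20900 × 10⁻³ joules = 20.9
  0.00178 kilojoules = 0.00178 × 10³ joules = 1.78
  463000 millijoules = 463000 × 10⁻³ joules = 463
  5930 millijoules = 5930 × 10⁻³ joules = 5.93
Sum: 20.9 + 1.78 + 463 + 5.93 = 491.61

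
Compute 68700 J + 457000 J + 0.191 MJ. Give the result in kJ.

In kJ:
  68700 J = 68700e-3 kJ = 68.7
  457000 J = 457000e-3 kJ = 457
  0.191 MJ = 0.191e3 kJ = 191
Sum: 68.7 + 457 + 191 = 716.7

716.7 kJ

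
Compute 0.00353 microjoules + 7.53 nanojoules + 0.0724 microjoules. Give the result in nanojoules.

In nanojoules:
  0.00353 microjoules = 0.00353 × 10³ nanojoules = 3.53
  7.53 nanojoules → 7.53
  0.0724 microjoules = 0.0724 × 10³ nanojoules = 72.4
Sum: 3.53 + 7.53 + 72.4 = 83.46

83.46 nanojoules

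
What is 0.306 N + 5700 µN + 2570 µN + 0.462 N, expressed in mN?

776.27 mN

In mN:
  0.306 N = 0.306 × 10^3 mN = 306
  5700 µN = 5700 × 10^-3 mN = 5.7
  2570 µN = 2570 × 10^-3 mN = 2.57
  0.462 N = 0.462 × 10^3 mN = 462
Sum: 306 + 5.7 + 2.57 + 462 = 776.27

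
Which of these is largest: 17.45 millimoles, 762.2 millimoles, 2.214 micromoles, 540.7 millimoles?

17.45 millimoles = 0.01745 moles
762.2 millimoles = 0.7622 moles
2.214 micromoles = 0.000002214 moles
540.7 millimoles = 0.5407 moles

762.2 millimoles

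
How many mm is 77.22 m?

(no prefix) = 1e0, milli = 1e-3; factor is 1e3.
77.22 × 1e3 = 77220

77220 mm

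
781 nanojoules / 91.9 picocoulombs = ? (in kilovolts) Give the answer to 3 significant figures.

(781e-9) / (91.9e-12) = 8.4984e3 V

8.50 kilovolts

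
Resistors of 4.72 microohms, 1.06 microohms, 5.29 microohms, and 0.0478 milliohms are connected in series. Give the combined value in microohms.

In microohms:
  4.72 microohms → 4.72
  1.06 microohms → 1.06
  5.29 microohms → 5.29
  0.0478 milliohms = 0.0478 × 10^3 microohms = 47.8
Sum: 4.72 + 1.06 + 5.29 + 47.8 = 58.87

58.87 microohms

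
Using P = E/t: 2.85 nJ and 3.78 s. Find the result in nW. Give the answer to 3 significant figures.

0.754 nW

(2.85e-9) / (3.78) = 0.75397e-9 W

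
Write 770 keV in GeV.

0.00077 GeV

kilo = 10^3, giga = 10^9; factor is 10^-6.
770 × 10^-6 = 0.00077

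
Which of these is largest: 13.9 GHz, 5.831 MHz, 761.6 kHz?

13.9 GHz

13.9 GHz = 13900000000 Hz
5.831 MHz = 5831000 Hz
761.6 kHz = 761600 Hz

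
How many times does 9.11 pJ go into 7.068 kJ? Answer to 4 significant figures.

(7.068e3) / (9.11e-12) = 0.77585e15

775900000000000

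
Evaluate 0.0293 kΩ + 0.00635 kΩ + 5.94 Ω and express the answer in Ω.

In Ω:
  0.0293 kΩ = 0.0293e3 Ω = 29.3
  0.00635 kΩ = 0.00635e3 Ω = 6.35
  5.94 Ω → 5.94
Sum: 29.3 + 6.35 + 5.94 = 41.59

41.59 Ω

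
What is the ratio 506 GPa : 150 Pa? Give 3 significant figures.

(506e9) / (150) = 3.373e9

3370000000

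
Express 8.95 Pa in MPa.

(no prefix) = 10⁰, mega = 10⁶; factor is 10⁻⁶.
8.95 × 10⁻⁶ = 0.00000895

0.00000895 MPa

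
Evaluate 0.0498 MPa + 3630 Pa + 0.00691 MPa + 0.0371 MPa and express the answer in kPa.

In kPa:
  0.0498 MPa = 0.0498 × 10³ kPa = 49.8
  3630 Pa = 3630 × 10⁻³ kPa = 3.63
  0.00691 MPa = 0.00691 × 10³ kPa = 6.91
  0.0371 MPa = 0.0371 × 10³ kPa = 37.1
Sum: 49.8 + 3.63 + 6.91 + 37.1 = 97.44

97.44 kPa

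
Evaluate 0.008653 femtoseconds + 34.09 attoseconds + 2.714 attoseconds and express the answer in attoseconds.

45.457 attoseconds

In attoseconds:
  0.008653 femtoseconds = 0.008653 × 10³ attoseconds = 8.653
  34.09 attoseconds → 34.09
  2.714 attoseconds → 2.714
Sum: 8.653 + 34.09 + 2.714 = 45.457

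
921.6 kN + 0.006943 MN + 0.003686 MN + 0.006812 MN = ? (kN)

In kN:
  921.6 kN → 921.6
  0.006943 MN = 0.006943 × 10³ kN = 6.943
  0.003686 MN = 0.003686 × 10³ kN = 3.686
  0.006812 MN = 0.006812 × 10³ kN = 6.812
Sum: 921.6 + 6.943 + 3.686 + 6.812 = 939.041

939.041 kN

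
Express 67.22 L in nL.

(no prefix) = 10⁰, nano = 10⁻⁹; factor is 10⁹.
67.22 × 10⁹ = 67220000000

67220000000 nL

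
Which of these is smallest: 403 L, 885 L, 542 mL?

542 mL

403 L = 403 L
885 L = 885 L
542 mL = 0.542 L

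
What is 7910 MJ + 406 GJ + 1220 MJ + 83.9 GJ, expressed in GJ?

In GJ:
  7910 MJ = 7910e-3 GJ = 7.91
  406 GJ → 406
  1220 MJ = 1220e-3 GJ = 1.22
  83.9 GJ → 83.9
Sum: 7.91 + 406 + 1.22 + 83.9 = 499.03

499.03 GJ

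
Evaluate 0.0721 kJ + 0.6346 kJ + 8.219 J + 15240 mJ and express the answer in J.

730.159 J

In J:
  0.0721 kJ = 0.0721e3 J = 72.1
  0.6346 kJ = 0.6346e3 J = 634.6
  8.219 J → 8.219
  15240 mJ = 15240e-3 J = 15.24
Sum: 72.1 + 634.6 + 8.219 + 15.24 = 730.159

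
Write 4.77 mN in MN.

0.00000000477 MN

milli = 1e-3, mega = 1e6; factor is 1e-9.
4.77 × 1e-9 = 0.00000000477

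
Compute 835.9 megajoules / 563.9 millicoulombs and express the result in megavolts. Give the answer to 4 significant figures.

1482 megavolts

(835.9 × 10^6) / (563.9 × 10^-3) = 1.48236 × 10^9 V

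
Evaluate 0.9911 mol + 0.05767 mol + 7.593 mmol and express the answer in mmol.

In mmol:
  0.9911 mol = 0.9911 × 10^3 mmol = 991.1
  0.05767 mol = 0.05767 × 10^3 mmol = 57.67
  7.593 mmol → 7.593
Sum: 991.1 + 57.67 + 7.593 = 1056.363

1056.363 mmol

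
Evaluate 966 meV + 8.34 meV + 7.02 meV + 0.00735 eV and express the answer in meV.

In meV:
  966 meV → 966
  8.34 meV → 8.34
  7.02 meV → 7.02
  0.00735 eV = 0.00735 × 10³ meV = 7.35
Sum: 966 + 8.34 + 7.02 + 7.35 = 988.71

988.71 meV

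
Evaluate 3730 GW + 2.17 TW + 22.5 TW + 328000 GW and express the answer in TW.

In TW:
  3730 GW = 3730 × 10⁻³ TW = 3.73
  2.17 TW → 2.17
  22.5 TW → 22.5
  328000 GW = 328000 × 10⁻³ TW = 328
Sum: 3.73 + 2.17 + 22.5 + 328 = 356.4

356.4 TW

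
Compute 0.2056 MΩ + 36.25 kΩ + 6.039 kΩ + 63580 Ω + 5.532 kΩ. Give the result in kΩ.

317.001 kΩ

In kΩ:
  0.2056 MΩ = 0.2056e3 kΩ = 205.6
  36.25 kΩ → 36.25
  6.039 kΩ → 6.039
  63580 Ω = 63580e-3 kΩ = 63.58
  5.532 kΩ → 5.532
Sum: 205.6 + 36.25 + 6.039 + 63.58 + 5.532 = 317.001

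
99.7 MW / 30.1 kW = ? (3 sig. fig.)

3310

(99.7 × 10⁶) / (30.1 × 10³) = 3.312 × 10³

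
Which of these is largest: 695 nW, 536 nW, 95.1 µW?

95.1 µW

695 nW = 0.000000695 W
536 nW = 0.000000536 W
95.1 µW = 0.0000951 W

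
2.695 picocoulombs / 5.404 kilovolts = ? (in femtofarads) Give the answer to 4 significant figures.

(2.695e-12) / (5.404e3) = 0.498705e-15 F

0.4987 femtofarads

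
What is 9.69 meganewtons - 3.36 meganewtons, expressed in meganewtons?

In meganewtons:
  9.69 meganewtons → 9.69
  3.36 meganewtons → 3.36
Difference: 9.69 - 3.36 = 6.33

6.33 meganewtons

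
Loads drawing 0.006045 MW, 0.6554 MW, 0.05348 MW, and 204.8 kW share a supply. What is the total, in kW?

919.725 kW

In kW:
  0.006045 MW = 0.006045 × 10³ kW = 6.045
  0.6554 MW = 0.6554 × 10³ kW = 655.4
  0.05348 MW = 0.05348 × 10³ kW = 53.48
  204.8 kW → 204.8
Sum: 6.045 + 655.4 + 53.48 + 204.8 = 919.725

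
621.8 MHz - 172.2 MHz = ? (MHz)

449.6 MHz

In MHz:
  621.8 MHz → 621.8
  172.2 MHz → 172.2
Difference: 621.8 - 172.2 = 449.6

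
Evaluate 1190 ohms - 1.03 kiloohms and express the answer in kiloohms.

In kiloohms:
  1190 ohms = 1190 × 10^-3 kiloohms = 1.19
  1.03 kiloohms → 1.03
Difference: 1.19 - 1.03 = 0.16

0.16 kiloohms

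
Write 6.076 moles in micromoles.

6076000 micromoles

(no prefix) = 1e0, micro = 1e-6; factor is 1e6.
6.076 × 1e6 = 6076000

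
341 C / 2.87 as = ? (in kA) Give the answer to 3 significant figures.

(341) / (2.87e-18) = 118.82e18 A

119000000000000000 kA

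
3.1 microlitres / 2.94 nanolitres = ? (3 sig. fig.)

1050

(3.1e-6) / (2.94e-9) = 1.054e3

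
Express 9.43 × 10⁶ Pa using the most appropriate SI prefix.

9.43 MPa

= 9.43 × 10⁶ Pa; 10⁶ is mega.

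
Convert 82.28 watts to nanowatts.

82280000000 nanowatts

(no prefix) = 1e0, nano = 1e-9; factor is 1e9.
82.28 × 1e9 = 82280000000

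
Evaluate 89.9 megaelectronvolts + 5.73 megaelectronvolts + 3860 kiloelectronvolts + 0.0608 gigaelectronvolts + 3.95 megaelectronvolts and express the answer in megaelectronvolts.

In megaelectronvolts:
  89.9 megaelectronvolts → 89.9
  5.73 megaelectronvolts → 5.73
  3860 kiloelectronvolts = 3860 × 10^-3 megaelectronvolts = 3.86
  0.0608 gigaelectronvolts = 0.0608 × 10^3 megaelectronvolts = 60.8
  3.95 megaelectronvolts → 3.95
Sum: 89.9 + 5.73 + 3.86 + 60.8 + 3.95 = 164.24

164.24 megaelectronvolts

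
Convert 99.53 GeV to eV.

99530000000 eV

giga = 10^9, (no prefix) = 10^0; factor is 10^9.
99.53 × 10^9 = 99530000000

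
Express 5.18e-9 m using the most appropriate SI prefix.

= 5.18e-9 m; 1e-9 is nano.

5.18 nm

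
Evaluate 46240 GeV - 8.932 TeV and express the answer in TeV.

In TeV:
  46240 GeV = 46240 × 10^-3 TeV = 46.24
  8.932 TeV → 8.932
Difference: 46.24 - 8.932 = 37.308

37.308 TeV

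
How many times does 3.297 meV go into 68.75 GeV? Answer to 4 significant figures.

20850000000000

(68.75 × 10^9) / (3.297 × 10^-3) = 20.852 × 10^12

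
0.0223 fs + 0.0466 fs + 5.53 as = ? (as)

74.43 as

In as:
  0.0223 fs = 0.0223e3 as = 22.3
  0.0466 fs = 0.0466e3 as = 46.6
  5.53 as → 5.53
Sum: 22.3 + 46.6 + 5.53 = 74.43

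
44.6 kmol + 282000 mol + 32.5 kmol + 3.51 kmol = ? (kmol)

In kmol:
  44.6 kmol → 44.6
  282000 mol = 282000 × 10⁻³ kmol = 282
  32.5 kmol → 32.5
  3.51 kmol → 3.51
Sum: 44.6 + 282 + 32.5 + 3.51 = 362.61

362.61 kmol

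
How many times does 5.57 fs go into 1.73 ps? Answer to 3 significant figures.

311

(1.73 × 10⁻¹²) / (5.57 × 10⁻¹⁵) = 0.3106 × 10³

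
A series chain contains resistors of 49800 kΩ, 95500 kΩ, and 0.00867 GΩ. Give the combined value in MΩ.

153.97 MΩ

In MΩ:
  49800 kΩ = 49800 × 10⁻³ MΩ = 49.8
  95500 kΩ = 95500 × 10⁻³ MΩ = 95.5
  0.00867 GΩ = 0.00867 × 10³ MΩ = 8.67
Sum: 49.8 + 95.5 + 8.67 = 153.97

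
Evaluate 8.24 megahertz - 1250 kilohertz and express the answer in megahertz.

6.99 megahertz

In megahertz:
  8.24 megahertz → 8.24
  1250 kilohertz = 1250e-3 megahertz = 1.25
Difference: 8.24 - 1.25 = 6.99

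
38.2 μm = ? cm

micro = 10⁻⁶, centi = 10⁻²; factor is 10⁻⁴.
38.2 × 10⁻⁴ = 0.00382

0.00382 cm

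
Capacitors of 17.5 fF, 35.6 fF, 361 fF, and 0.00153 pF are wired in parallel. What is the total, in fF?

415.63 fF

In fF:
  17.5 fF → 17.5
  35.6 fF → 35.6
  361 fF → 361
  0.00153 pF = 0.00153e3 fF = 1.53
Sum: 17.5 + 35.6 + 361 + 1.53 = 415.63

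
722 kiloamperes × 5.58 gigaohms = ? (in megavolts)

4028760000 megavolts

722 × 10³ × 5.58 × 10⁹ = 4028.76 × 10¹² V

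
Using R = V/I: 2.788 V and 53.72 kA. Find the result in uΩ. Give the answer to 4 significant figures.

51.90 uΩ

(2.788) / (53.72 × 10^3) = 0.0518987 × 10^-3 Ω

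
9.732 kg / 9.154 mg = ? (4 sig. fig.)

(9.732 × 10^3) / (9.154 × 10^-3) = 1.0631 × 10^6

1063000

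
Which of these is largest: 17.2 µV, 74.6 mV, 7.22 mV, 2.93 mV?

74.6 mV

17.2 µV = 0.0000172 V
74.6 mV = 0.0746 V
7.22 mV = 0.00722 V
2.93 mV = 0.00293 V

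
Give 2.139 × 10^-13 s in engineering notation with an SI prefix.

213.9 fs

= 213.9 × 10^-15 s; 10^-15 is femto.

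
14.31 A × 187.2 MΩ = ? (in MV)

14.31 × 187.2e6 = 2678.832e6 V

2678.832 MV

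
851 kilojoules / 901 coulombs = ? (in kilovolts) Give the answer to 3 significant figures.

(851e3) / (901) = 0.94451e3 V

0.945 kilovolts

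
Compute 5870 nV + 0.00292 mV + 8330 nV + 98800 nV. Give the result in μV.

115.92 μV

In μV:
  5870 nV = 5870e-3 μV = 5.87
  0.00292 mV = 0.00292e3 μV = 2.92
  8330 nV = 8330e-3 μV = 8.33
  98800 nV = 98800e-3 μV = 98.8
Sum: 5.87 + 2.92 + 8.33 + 98.8 = 115.92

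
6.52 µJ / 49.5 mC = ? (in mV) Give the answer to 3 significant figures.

0.132 mV

(6.52 × 10⁻⁶) / (49.5 × 10⁻³) = 0.13172 × 10⁻³ V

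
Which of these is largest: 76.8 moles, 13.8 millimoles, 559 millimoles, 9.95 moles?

76.8 moles

76.8 moles = 76.8 moles
13.8 millimoles = 0.0138 moles
559 millimoles = 0.559 moles
9.95 moles = 9.95 moles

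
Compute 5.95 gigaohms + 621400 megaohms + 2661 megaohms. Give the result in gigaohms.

In gigaohms:
  5.95 gigaohms → 5.95
  621400 megaohms = 621400 × 10^-3 gigaohms = 621.4
  2661 megaohms = 2661 × 10^-3 gigaohms = 2.661
Sum: 5.95 + 621.4 + 2.661 = 630.011

630.011 gigaohms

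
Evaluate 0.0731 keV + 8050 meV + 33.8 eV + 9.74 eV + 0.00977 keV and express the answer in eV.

134.46 eV

In eV:
  0.0731 keV = 0.0731 × 10³ eV = 73.1
  8050 meV = 8050 × 10⁻³ eV = 8.05
  33.8 eV → 33.8
  9.74 eV → 9.74
  0.00977 keV = 0.00977 × 10³ eV = 9.77
Sum: 73.1 + 8.05 + 33.8 + 9.74 + 9.77 = 134.46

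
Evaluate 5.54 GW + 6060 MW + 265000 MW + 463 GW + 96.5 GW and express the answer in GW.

836.1 GW

In GW:
  5.54 GW → 5.54
  6060 MW = 6060 × 10⁻³ GW = 6.06
  265000 MW = 265000 × 10⁻³ GW = 265
  463 GW → 463
  96.5 GW → 96.5
Sum: 5.54 + 6.06 + 265 + 463 + 96.5 = 836.1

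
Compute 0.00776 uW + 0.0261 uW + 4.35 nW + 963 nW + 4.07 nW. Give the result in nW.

1005.28 nW

In nW:
  0.00776 uW = 0.00776 × 10^3 nW = 7.76
  0.0261 uW = 0.0261 × 10^3 nW = 26.1
  4.35 nW → 4.35
  963 nW → 963
  4.07 nW → 4.07
Sum: 7.76 + 26.1 + 4.35 + 963 + 4.07 = 1005.28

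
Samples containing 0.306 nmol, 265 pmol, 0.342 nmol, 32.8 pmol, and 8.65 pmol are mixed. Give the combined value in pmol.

In pmol:
  0.306 nmol = 0.306e3 pmol = 306
  265 pmol → 265
  0.342 nmol = 0.342e3 pmol = 342
  32.8 pmol → 32.8
  8.65 pmol → 8.65
Sum: 306 + 265 + 342 + 32.8 + 8.65 = 954.45

954.45 pmol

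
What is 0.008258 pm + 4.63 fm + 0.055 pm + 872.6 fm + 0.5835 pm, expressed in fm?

In fm:
  0.008258 pm = 0.008258 × 10^3 fm = 8.258
  4.63 fm → 4.63
  0.055 pm = 0.055 × 10^3 fm = 55
  872.6 fm → 872.6
  0.5835 pm = 0.5835 × 10^3 fm = 583.5
Sum: 8.258 + 4.63 + 55 + 872.6 + 583.5 = 1523.988

1523.988 fm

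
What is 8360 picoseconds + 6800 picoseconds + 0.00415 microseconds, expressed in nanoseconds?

In nanoseconds:
  8360 picoseconds = 8360e-3 nanoseconds = 8.36
  6800 picoseconds = 6800e-3 nanoseconds = 6.8
  0.00415 microseconds = 0.00415e3 nanoseconds = 4.15
Sum: 8.36 + 6.8 + 4.15 = 19.31

19.31 nanoseconds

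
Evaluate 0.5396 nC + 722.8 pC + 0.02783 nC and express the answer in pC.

In pC:
  0.5396 nC = 0.5396e3 pC = 539.6
  722.8 pC → 722.8
  0.02783 nC = 0.02783e3 pC = 27.83
Sum: 539.6 + 722.8 + 27.83 = 1290.23

1290.23 pC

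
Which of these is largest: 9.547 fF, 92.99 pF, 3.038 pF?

92.99 pF

9.547 fF = 0.000000000000009547 F
92.99 pF = 0.00000000009299 F
3.038 pF = 0.000000000003038 F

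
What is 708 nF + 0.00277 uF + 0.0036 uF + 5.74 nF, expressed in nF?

720.11 nF

In nF:
  708 nF → 708
  0.00277 uF = 0.00277 × 10^3 nF = 2.77
  0.0036 uF = 0.0036 × 10^3 nF = 3.6
  5.74 nF → 5.74
Sum: 708 + 2.77 + 3.6 + 5.74 = 720.11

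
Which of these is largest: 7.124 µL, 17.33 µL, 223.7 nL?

17.33 µL

7.124 µL = 0.000007124 L
17.33 µL = 0.00001733 L
223.7 nL = 0.0000002237 L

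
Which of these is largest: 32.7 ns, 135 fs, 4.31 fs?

32.7 ns

32.7 ns = 0.0000000327 s
135 fs = 0.000000000000135 s
4.31 fs = 0.00000000000000431 s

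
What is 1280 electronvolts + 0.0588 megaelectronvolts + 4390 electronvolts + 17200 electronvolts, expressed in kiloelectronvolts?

In kiloelectronvolts:
  1280 electronvolts = 1280e-3 kiloelectronvolts = 1.28
  0.0588 megaelectronvolts = 0.0588e3 kiloelectronvolts = 58.8
  4390 electronvolts = 4390e-3 kiloelectronvolts = 4.39
  17200 electronvolts = 17200e-3 kiloelectronvolts = 17.2
Sum: 1.28 + 58.8 + 4.39 + 17.2 = 81.67

81.67 kiloelectronvolts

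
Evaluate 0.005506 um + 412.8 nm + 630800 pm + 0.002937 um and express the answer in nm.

1052.043 nm

In nm:
  0.005506 um = 0.005506 × 10³ nm = 5.506
  412.8 nm → 412.8
  630800 pm = 630800 × 10⁻³ nm = 630.8
  0.002937 um = 0.002937 × 10³ nm = 2.937
Sum: 5.506 + 412.8 + 630.8 + 2.937 = 1052.043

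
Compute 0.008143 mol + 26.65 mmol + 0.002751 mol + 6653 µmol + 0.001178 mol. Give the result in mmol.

In mmol:
  0.008143 mol = 0.008143 × 10^3 mmol = 8.143
  26.65 mmol → 26.65
  0.002751 mol = 0.002751 × 10^3 mmol = 2.751
  6653 µmol = 6653 × 10^-3 mmol = 6.653
  0.001178 mol = 0.001178 × 10^3 mmol = 1.178
Sum: 8.143 + 26.65 + 2.751 + 6.653 + 1.178 = 45.375

45.375 mmol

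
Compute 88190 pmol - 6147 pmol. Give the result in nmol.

82.043 nmol

In nmol:
  88190 pmol = 88190 × 10^-3 nmol = 88.19
  6147 pmol = 6147 × 10^-3 nmol = 6.147
Difference: 88.19 - 6.147 = 82.043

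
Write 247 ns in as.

nano = 10^-9, atto = 10^-18; factor is 10^9.
247 × 10^9 = 247000000000

247000000000 as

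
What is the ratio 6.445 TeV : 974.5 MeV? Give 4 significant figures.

(6.445e12) / (974.5e6) = 0.0066136e6

6614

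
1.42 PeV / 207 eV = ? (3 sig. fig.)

6860000000000

(1.42e15) / (207) = 0.00686e15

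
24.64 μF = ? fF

24640000000 fF

micro = 1e-6, femto = 1e-15; factor is 1e9.
24.64 × 1e9 = 24640000000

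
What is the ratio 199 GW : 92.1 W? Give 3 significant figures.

2160000000

(199e9) / (92.1) = 2.161e9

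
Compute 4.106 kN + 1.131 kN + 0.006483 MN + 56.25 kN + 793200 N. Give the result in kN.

861.17 kN

In kN:
  4.106 kN → 4.106
  1.131 kN → 1.131
  0.006483 MN = 0.006483 × 10³ kN = 6.483
  56.25 kN → 56.25
  793200 N = 793200 × 10⁻³ kN = 793.2
Sum: 4.106 + 1.131 + 6.483 + 56.25 + 793.2 = 861.17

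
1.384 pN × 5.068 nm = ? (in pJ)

1.384 × 10⁻¹² × 5.068 × 10⁻⁹ = 7.014112 × 10⁻²¹ J

0.000000007014112 pJ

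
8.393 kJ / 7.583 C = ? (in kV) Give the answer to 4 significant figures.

(8.393e3) / (7.583) = 1.10682e3 V

1.107 kV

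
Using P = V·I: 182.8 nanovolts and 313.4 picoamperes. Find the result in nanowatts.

0.00000005728952 nanowatts

182.8e-9 × 313.4e-12 = 57289.52e-21 W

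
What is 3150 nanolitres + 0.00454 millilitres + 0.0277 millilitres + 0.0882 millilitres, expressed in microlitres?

123.59 microlitres

In microlitres:
  3150 nanolitres = 3150 × 10⁻³ microlitres = 3.15
  0.00454 millilitres = 0.00454 × 10³ microlitres = 4.54
  0.0277 millilitres = 0.0277 × 10³ microlitres = 27.7
  0.0882 millilitres = 0.0882 × 10³ microlitres = 88.2
Sum: 3.15 + 4.54 + 27.7 + 88.2 = 123.59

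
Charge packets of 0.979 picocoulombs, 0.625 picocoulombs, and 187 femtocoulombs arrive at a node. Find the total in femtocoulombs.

In femtocoulombs:
  0.979 picocoulombs = 0.979 × 10^3 femtocoulombs = 979
  0.625 picocoulombs = 0.625 × 10^3 femtocoulombs = 625
  187 femtocoulombs → 187
Sum: 979 + 625 + 187 = 1791

1791 femtocoulombs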